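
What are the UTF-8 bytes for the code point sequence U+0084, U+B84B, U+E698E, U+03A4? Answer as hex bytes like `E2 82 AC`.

U+0084: 2-byte form → C2 84.
U+B84B: 3-byte form → EB A1 8B.
U+E698E: 4-byte form → F3 A6 A6 8E.
U+03A4: 2-byte form → CE A4.
Concatenated (11 bytes): C2 84 EB A1 8B F3 A6 A6 8E CE A4.

C2 84 EB A1 8B F3 A6 A6 8E CE A4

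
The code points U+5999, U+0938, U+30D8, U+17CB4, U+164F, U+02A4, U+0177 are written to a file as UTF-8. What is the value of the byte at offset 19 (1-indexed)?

0xC5

1-indexed offset 19 is 0-indexed offset 18.
U+5999 → 3-byte form E5 A6 99 at offsets 0–2.
U+0938 → 3-byte form E0 A4 B8 at offsets 3–5.
U+30D8 → 3-byte form E3 83 98 at offsets 6–8.
U+17CB4 → 4-byte form F0 97 B2 B4 at offsets 9–12.
U+164F → 3-byte form E1 99 8F at offsets 13–15.
U+02A4 → 2-byte form CA A4 at offsets 16–17.
U+0177 → 2-byte form C5 B7 at offsets 18–19.
Offset 18 falls in char 7's range; it's byte 1 of C5 B7 = 0xC5.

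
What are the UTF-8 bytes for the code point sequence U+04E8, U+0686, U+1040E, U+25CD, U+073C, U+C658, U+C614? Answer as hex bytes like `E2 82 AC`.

U+04E8: 2-byte form → D3 A8.
U+0686: 2-byte form → DA 86.
U+1040E: 4-byte form → F0 90 90 8E.
U+25CD: 3-byte form → E2 97 8D.
U+073C: 2-byte form → DC BC.
U+C658: 3-byte form → EC 99 98.
U+C614: 3-byte form → EC 98 94.
Concatenated (19 bytes): D3 A8 DA 86 F0 90 90 8E E2 97 8D DC BC EC 99 98 EC 98 94.

D3 A8 DA 86 F0 90 90 8E E2 97 8D DC BC EC 99 98 EC 98 94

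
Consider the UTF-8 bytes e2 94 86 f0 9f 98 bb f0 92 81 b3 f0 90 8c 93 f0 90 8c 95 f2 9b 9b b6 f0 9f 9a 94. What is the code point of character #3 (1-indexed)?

Offset 0: leading byte 0xE2 = 11100010 → 3-byte char #1 = E2 94 86.
Offset 3: leading byte 0xF0 = 11110000 → 4-byte char #2 = F0 9F 98 BB.
Offset 7: leading byte 0xF0 = 11110000 → 4-byte char #3 = F0 92 81 B3.
Leading byte 0xF0 = 11110000 matches 11110xxx → 4-byte sequence.
Byte 1: 0xF0 = 11110000, payload 000 (3 bits).
Byte 2: 0x92 = 10010010 (10xxxxxx ✓), payload 010010.
Byte 3: 0x81 = 10000001 (10xxxxxx ✓), payload 000001.
Byte 4: 0xB3 = 10110011 (10xxxxxx ✓), payload 110011.
Concatenate: 000010010000001110011 = 0x12073 (21 bits → U+12073).

U+12073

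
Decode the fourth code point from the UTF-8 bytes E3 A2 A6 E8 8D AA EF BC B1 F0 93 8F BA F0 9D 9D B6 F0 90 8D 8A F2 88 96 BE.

U+133FA

Offset 0: leading byte 0xE3 = 11100011 → 3-byte char #1 = E3 A2 A6.
Offset 3: leading byte 0xE8 = 11101000 → 3-byte char #2 = E8 8D AA.
Offset 6: leading byte 0xEF = 11101111 → 3-byte char #3 = EF BC B1.
Offset 9: leading byte 0xF0 = 11110000 → 4-byte char #4 = F0 93 8F BA.
Leading byte 0xF0 = 11110000 matches 11110xxx → 4-byte sequence.
Byte 1: 0xF0 = 11110000, payload 000 (3 bits).
Byte 2: 0x93 = 10010011 (10xxxxxx ✓), payload 010011.
Byte 3: 0x8F = 10001111 (10xxxxxx ✓), payload 001111.
Byte 4: 0xBA = 10111010 (10xxxxxx ✓), payload 111010.
Concatenate: 000010011001111111010 = 0x133FA (21 bits → U+133FA).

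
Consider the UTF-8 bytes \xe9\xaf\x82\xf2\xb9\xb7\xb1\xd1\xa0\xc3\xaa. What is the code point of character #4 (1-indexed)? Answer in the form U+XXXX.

Offset 0: leading byte 0xE9 = 11101001 → 3-byte char #1 = E9 AF 82.
Offset 3: leading byte 0xF2 = 11110010 → 4-byte char #2 = F2 B9 B7 B1.
Offset 7: leading byte 0xD1 = 11010001 → 2-byte char #3 = D1 A0.
Offset 9: leading byte 0xC3 = 11000011 → 2-byte char #4 = C3 AA.
Leading byte 0xC3 = 11000011 matches 110xxxxx → 2-byte sequence.
Byte 1: 0xC3 = 11000011, payload 00011 (5 bits).
Byte 2: 0xAA = 10101010 (10xxxxxx ✓), payload 101010.
Concatenate: 00011101010 = 0xEA (11 bits → U+00EA).

U+00EA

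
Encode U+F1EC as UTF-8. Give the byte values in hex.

U+F1EC = 0xF1EC = 61932 decimal. In range U+0800–U+FFFF → 3-byte form: 1110xxxx 10xxxxxx 10xxxxxx.
Binary (16 bits): 1111000111101100.
Split 4+6+6: 1111 | 000111 | 101100.
Byte 1: 11101111 = 0xEF.
Byte 2: 10000111 = 0x87.
Byte 3: 10101100 = 0xAC.

EF 87 AC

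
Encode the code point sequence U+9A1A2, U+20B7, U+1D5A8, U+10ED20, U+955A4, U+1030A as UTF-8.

F2 9A 86 A2 E2 82 B7 F0 9D 96 A8 F4 8E B4 A0 F2 95 96 A4 F0 90 8C 8A

U+9A1A2: 4-byte form → F2 9A 86 A2.
U+20B7: 3-byte form → E2 82 B7.
U+1D5A8: 4-byte form → F0 9D 96 A8.
U+10ED20: 4-byte form → F4 8E B4 A0.
U+955A4: 4-byte form → F2 95 96 A4.
U+1030A: 4-byte form → F0 90 8C 8A.
Concatenated (23 bytes): F2 9A 86 A2 E2 82 B7 F0 9D 96 A8 F4 8E B4 A0 F2 95 96 A4 F0 90 8C 8A.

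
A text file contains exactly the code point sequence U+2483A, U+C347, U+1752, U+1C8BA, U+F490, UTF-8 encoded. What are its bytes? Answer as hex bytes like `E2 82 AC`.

U+2483A: 4-byte form → F0 A4 A0 BA.
U+C347: 3-byte form → EC 8D 87.
U+1752: 3-byte form → E1 9D 92.
U+1C8BA: 4-byte form → F0 9C A2 BA.
U+F490: 3-byte form → EF 92 90.
Concatenated (17 bytes): F0 A4 A0 BA EC 8D 87 E1 9D 92 F0 9C A2 BA EF 92 90.

F0 A4 A0 BA EC 8D 87 E1 9D 92 F0 9C A2 BA EF 92 90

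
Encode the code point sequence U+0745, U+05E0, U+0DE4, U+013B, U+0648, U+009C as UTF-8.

U+0745: 2-byte form → DD 85.
U+05E0: 2-byte form → D7 A0.
U+0DE4: 3-byte form → E0 B7 A4.
U+013B: 2-byte form → C4 BB.
U+0648: 2-byte form → D9 88.
U+009C: 2-byte form → C2 9C.
Concatenated (13 bytes): DD 85 D7 A0 E0 B7 A4 C4 BB D9 88 C2 9C.

DD 85 D7 A0 E0 B7 A4 C4 BB D9 88 C2 9C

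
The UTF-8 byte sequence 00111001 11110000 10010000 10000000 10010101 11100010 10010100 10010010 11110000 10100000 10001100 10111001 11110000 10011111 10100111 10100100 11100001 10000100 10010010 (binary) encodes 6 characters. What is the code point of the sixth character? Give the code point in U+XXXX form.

U+1112

Offset 0: leading byte 0x39 = 00111001 → 1-byte char #1 = 39.
Offset 1: leading byte 0xF0 = 11110000 → 4-byte char #2 = F0 90 80 95.
Offset 5: leading byte 0xE2 = 11100010 → 3-byte char #3 = E2 94 92.
Offset 8: leading byte 0xF0 = 11110000 → 4-byte char #4 = F0 A0 8C B9.
Offset 12: leading byte 0xF0 = 11110000 → 4-byte char #5 = F0 9F A7 A4.
Offset 16: leading byte 0xE1 = 11100001 → 3-byte char #6 = E1 84 92.
Leading byte 0xE1 = 11100001 matches 1110xxxx → 3-byte sequence.
Byte 1: 0xE1 = 11100001, payload 0001 (4 bits).
Byte 2: 0x84 = 10000100 (10xxxxxx ✓), payload 000100.
Byte 3: 0x92 = 10010010 (10xxxxxx ✓), payload 010010.
Concatenate: 0001000100010010 = 0x1112 (16 bits → U+1112).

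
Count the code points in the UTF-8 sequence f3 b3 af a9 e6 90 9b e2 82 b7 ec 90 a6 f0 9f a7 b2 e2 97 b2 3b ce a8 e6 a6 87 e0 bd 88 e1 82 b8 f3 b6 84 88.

Byte at offset 0: 0xF3 = 11110011 → 4-byte char (#1). Advance 4.
Byte at offset 4: 0xE6 = 11100110 → 3-byte char (#2). Advance 3.
Byte at offset 7: 0xE2 = 11100010 → 3-byte char (#3). Advance 3.
Byte at offset 10: 0xEC = 11101100 → 3-byte char (#4). Advance 3.
Byte at offset 13: 0xF0 = 11110000 → 4-byte char (#5). Advance 4.
Byte at offset 17: 0xE2 = 11100010 → 3-byte char (#6). Advance 3.
Byte at offset 20: 0x3B = 00111011 → 1-byte char (#7). Advance 1.
Byte at offset 21: 0xCE = 11001110 → 2-byte char (#8). Advance 2.
Byte at offset 23: 0xE6 = 11100110 → 3-byte char (#9). Advance 3.
Byte at offset 26: 0xE0 = 11100000 → 3-byte char (#10). Advance 3.
Byte at offset 29: 0xE1 = 11100001 → 3-byte char (#11). Advance 3.
Byte at offset 32: 0xF3 = 11110011 → 4-byte char (#12). Advance 4.
Reached end at offset 36 after 12 code points.

12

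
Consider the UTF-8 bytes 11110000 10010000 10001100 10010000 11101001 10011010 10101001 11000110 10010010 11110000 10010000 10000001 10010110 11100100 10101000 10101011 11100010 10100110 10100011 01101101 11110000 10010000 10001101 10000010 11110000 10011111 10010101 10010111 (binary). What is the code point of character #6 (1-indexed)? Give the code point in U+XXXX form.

U+29A3

Offset 0: leading byte 0xF0 = 11110000 → 4-byte char #1 = F0 90 8C 90.
Offset 4: leading byte 0xE9 = 11101001 → 3-byte char #2 = E9 9A A9.
Offset 7: leading byte 0xC6 = 11000110 → 2-byte char #3 = C6 92.
Offset 9: leading byte 0xF0 = 11110000 → 4-byte char #4 = F0 90 81 96.
Offset 13: leading byte 0xE4 = 11100100 → 3-byte char #5 = E4 A8 AB.
Offset 16: leading byte 0xE2 = 11100010 → 3-byte char #6 = E2 A6 A3.
Leading byte 0xE2 = 11100010 matches 1110xxxx → 3-byte sequence.
Byte 1: 0xE2 = 11100010, payload 0010 (4 bits).
Byte 2: 0xA6 = 10100110 (10xxxxxx ✓), payload 100110.
Byte 3: 0xA3 = 10100011 (10xxxxxx ✓), payload 100011.
Concatenate: 0010100110100011 = 0x29A3 (16 bits → U+29A3).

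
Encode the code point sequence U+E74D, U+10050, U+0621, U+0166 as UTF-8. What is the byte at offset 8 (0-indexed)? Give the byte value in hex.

0xA1

U+E74D → 3-byte form EE 9D 8D at offsets 0–2.
U+10050 → 4-byte form F0 90 81 90 at offsets 3–6.
U+0621 → 2-byte form D8 A1 at offsets 7–8.
Offset 8 falls in char 3's range; it's byte 2 of D8 A1 = 0xA1.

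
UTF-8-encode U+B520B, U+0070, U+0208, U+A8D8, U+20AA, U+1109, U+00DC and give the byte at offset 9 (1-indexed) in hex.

0xA3

1-indexed offset 9 is 0-indexed offset 8.
U+B520B → 4-byte form F2 B5 88 8B at offsets 0–3.
U+0070 → 1-byte form 70 at offsets 4–4.
U+0208 → 2-byte form C8 88 at offsets 5–6.
U+A8D8 → 3-byte form EA A3 98 at offsets 7–9.
Offset 8 falls in char 4's range; it's byte 2 of EA A3 98 = 0xA3.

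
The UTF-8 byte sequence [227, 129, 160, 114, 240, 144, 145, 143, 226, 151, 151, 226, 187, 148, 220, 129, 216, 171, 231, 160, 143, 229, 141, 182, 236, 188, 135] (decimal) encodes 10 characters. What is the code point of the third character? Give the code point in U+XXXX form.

U+1044F

Offset 0: leading byte 0xE3 = 11100011 → 3-byte char #1 = E3 81 A0.
Offset 3: leading byte 0x72 = 01110010 → 1-byte char #2 = 72.
Offset 4: leading byte 0xF0 = 11110000 → 4-byte char #3 = F0 90 91 8F.
Leading byte 0xF0 = 11110000 matches 11110xxx → 4-byte sequence.
Byte 1: 0xF0 = 11110000, payload 000 (3 bits).
Byte 2: 0x90 = 10010000 (10xxxxxx ✓), payload 010000.
Byte 3: 0x91 = 10010001 (10xxxxxx ✓), payload 010001.
Byte 4: 0x8F = 10001111 (10xxxxxx ✓), payload 001111.
Concatenate: 000010000010001001111 = 0x1044F (21 bits → U+1044F).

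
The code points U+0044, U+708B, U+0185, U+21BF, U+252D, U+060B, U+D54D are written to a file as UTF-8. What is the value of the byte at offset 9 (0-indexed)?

U+0044 → 1-byte form 44 at offsets 0–0.
U+708B → 3-byte form E7 82 8B at offsets 1–3.
U+0185 → 2-byte form C6 85 at offsets 4–5.
U+21BF → 3-byte form E2 86 BF at offsets 6–8.
U+252D → 3-byte form E2 94 AD at offsets 9–11.
Offset 9 falls in char 5's range; it's byte 1 of E2 94 AD = 0xE2.

0xE2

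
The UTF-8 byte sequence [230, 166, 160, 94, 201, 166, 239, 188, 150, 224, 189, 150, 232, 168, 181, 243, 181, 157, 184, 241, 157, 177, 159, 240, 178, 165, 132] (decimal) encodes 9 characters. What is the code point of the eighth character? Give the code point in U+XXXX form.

Offset 0: leading byte 0xE6 = 11100110 → 3-byte char #1 = E6 A6 A0.
Offset 3: leading byte 0x5E = 01011110 → 1-byte char #2 = 5E.
Offset 4: leading byte 0xC9 = 11001001 → 2-byte char #3 = C9 A6.
Offset 6: leading byte 0xEF = 11101111 → 3-byte char #4 = EF BC 96.
Offset 9: leading byte 0xE0 = 11100000 → 3-byte char #5 = E0 BD 96.
Offset 12: leading byte 0xE8 = 11101000 → 3-byte char #6 = E8 A8 B5.
Offset 15: leading byte 0xF3 = 11110011 → 4-byte char #7 = F3 B5 9D B8.
Offset 19: leading byte 0xF1 = 11110001 → 4-byte char #8 = F1 9D B1 9F.
Leading byte 0xF1 = 11110001 matches 11110xxx → 4-byte sequence.
Byte 1: 0xF1 = 11110001, payload 001 (3 bits).
Byte 2: 0x9D = 10011101 (10xxxxxx ✓), payload 011101.
Byte 3: 0xB1 = 10110001 (10xxxxxx ✓), payload 110001.
Byte 4: 0x9F = 10011111 (10xxxxxx ✓), payload 011111.
Concatenate: 001011101110001011111 = 0x5DC5F (21 bits → U+5DC5F).

U+5DC5F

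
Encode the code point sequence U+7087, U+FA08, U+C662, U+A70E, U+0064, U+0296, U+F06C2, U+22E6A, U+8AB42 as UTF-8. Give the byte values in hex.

U+7087: 3-byte form → E7 82 87.
U+FA08: 3-byte form → EF A8 88.
U+C662: 3-byte form → EC 99 A2.
U+A70E: 3-byte form → EA 9C 8E.
U+0064: 1-byte form → 64.
U+0296: 2-byte form → CA 96.
U+F06C2: 4-byte form → F3 B0 9B 82.
U+22E6A: 4-byte form → F0 A2 B9 AA.
U+8AB42: 4-byte form → F2 8A AD 82.
Concatenated (27 bytes): E7 82 87 EF A8 88 EC 99 A2 EA 9C 8E 64 CA 96 F3 B0 9B 82 F0 A2 B9 AA F2 8A AD 82.

E7 82 87 EF A8 88 EC 99 A2 EA 9C 8E 64 CA 96 F3 B0 9B 82 F0 A2 B9 AA F2 8A AD 82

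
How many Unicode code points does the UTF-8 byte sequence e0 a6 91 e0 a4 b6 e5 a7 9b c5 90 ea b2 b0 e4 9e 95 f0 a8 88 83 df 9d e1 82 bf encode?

Byte at offset 0: 0xE0 = 11100000 → 3-byte char (#1). Advance 3.
Byte at offset 3: 0xE0 = 11100000 → 3-byte char (#2). Advance 3.
Byte at offset 6: 0xE5 = 11100101 → 3-byte char (#3). Advance 3.
Byte at offset 9: 0xC5 = 11000101 → 2-byte char (#4). Advance 2.
Byte at offset 11: 0xEA = 11101010 → 3-byte char (#5). Advance 3.
Byte at offset 14: 0xE4 = 11100100 → 3-byte char (#6). Advance 3.
Byte at offset 17: 0xF0 = 11110000 → 4-byte char (#7). Advance 4.
Byte at offset 21: 0xDF = 11011111 → 2-byte char (#8). Advance 2.
Byte at offset 23: 0xE1 = 11100001 → 3-byte char (#9). Advance 3.
Reached end at offset 26 after 9 code points.

9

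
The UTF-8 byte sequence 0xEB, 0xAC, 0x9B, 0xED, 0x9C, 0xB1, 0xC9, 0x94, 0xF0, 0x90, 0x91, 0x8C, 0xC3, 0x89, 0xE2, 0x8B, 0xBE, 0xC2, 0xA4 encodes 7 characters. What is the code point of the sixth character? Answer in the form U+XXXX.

Offset 0: leading byte 0xEB = 11101011 → 3-byte char #1 = EB AC 9B.
Offset 3: leading byte 0xED = 11101101 → 3-byte char #2 = ED 9C B1.
Offset 6: leading byte 0xC9 = 11001001 → 2-byte char #3 = C9 94.
Offset 8: leading byte 0xF0 = 11110000 → 4-byte char #4 = F0 90 91 8C.
Offset 12: leading byte 0xC3 = 11000011 → 2-byte char #5 = C3 89.
Offset 14: leading byte 0xE2 = 11100010 → 3-byte char #6 = E2 8B BE.
Leading byte 0xE2 = 11100010 matches 1110xxxx → 3-byte sequence.
Byte 1: 0xE2 = 11100010, payload 0010 (4 bits).
Byte 2: 0x8B = 10001011 (10xxxxxx ✓), payload 001011.
Byte 3: 0xBE = 10111110 (10xxxxxx ✓), payload 111110.
Concatenate: 0010001011111110 = 0x22FE (16 bits → U+22FE).

U+22FE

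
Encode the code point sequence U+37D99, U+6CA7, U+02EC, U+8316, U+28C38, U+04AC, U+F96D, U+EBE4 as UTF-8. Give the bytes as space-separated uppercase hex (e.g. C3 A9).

U+37D99: 4-byte form → F0 B7 B6 99.
U+6CA7: 3-byte form → E6 B2 A7.
U+02EC: 2-byte form → CB AC.
U+8316: 3-byte form → E8 8C 96.
U+28C38: 4-byte form → F0 A8 B0 B8.
U+04AC: 2-byte form → D2 AC.
U+F96D: 3-byte form → EF A5 AD.
U+EBE4: 3-byte form → EE AF A4.
Concatenated (24 bytes): F0 B7 B6 99 E6 B2 A7 CB AC E8 8C 96 F0 A8 B0 B8 D2 AC EF A5 AD EE AF A4.

F0 B7 B6 99 E6 B2 A7 CB AC E8 8C 96 F0 A8 B0 B8 D2 AC EF A5 AD EE AF A4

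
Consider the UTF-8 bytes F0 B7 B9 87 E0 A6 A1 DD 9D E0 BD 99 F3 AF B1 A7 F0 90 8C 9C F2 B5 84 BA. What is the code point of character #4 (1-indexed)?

Offset 0: leading byte 0xF0 = 11110000 → 4-byte char #1 = F0 B7 B9 87.
Offset 4: leading byte 0xE0 = 11100000 → 3-byte char #2 = E0 A6 A1.
Offset 7: leading byte 0xDD = 11011101 → 2-byte char #3 = DD 9D.
Offset 9: leading byte 0xE0 = 11100000 → 3-byte char #4 = E0 BD 99.
Leading byte 0xE0 = 11100000 matches 1110xxxx → 3-byte sequence.
Byte 1: 0xE0 = 11100000, payload 0000 (4 bits).
Byte 2: 0xBD = 10111101 (10xxxxxx ✓), payload 111101.
Byte 3: 0x99 = 10011001 (10xxxxxx ✓), payload 011001.
Concatenate: 0000111101011001 = 0xF59 (16 bits → U+0F59).

U+0F59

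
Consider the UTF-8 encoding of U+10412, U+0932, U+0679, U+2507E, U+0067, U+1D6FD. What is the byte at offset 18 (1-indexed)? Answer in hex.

1-indexed offset 18 is 0-indexed offset 17.
U+10412 → 4-byte form F0 90 90 92 at offsets 0–3.
U+0932 → 3-byte form E0 A4 B2 at offsets 4–6.
U+0679 → 2-byte form D9 B9 at offsets 7–8.
U+2507E → 4-byte form F0 A5 81 BE at offsets 9–12.
U+0067 → 1-byte form 67 at offsets 13–13.
U+1D6FD → 4-byte form F0 9D 9B BD at offsets 14–17.
Offset 17 falls in char 6's range; it's byte 4 of F0 9D 9B BD = 0xBD.

0xBD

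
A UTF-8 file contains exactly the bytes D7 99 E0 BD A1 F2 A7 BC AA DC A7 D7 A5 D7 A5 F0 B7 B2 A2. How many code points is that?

7

Byte at offset 0: 0xD7 = 11010111 → 2-byte char (#1). Advance 2.
Byte at offset 2: 0xE0 = 11100000 → 3-byte char (#2). Advance 3.
Byte at offset 5: 0xF2 = 11110010 → 4-byte char (#3). Advance 4.
Byte at offset 9: 0xDC = 11011100 → 2-byte char (#4). Advance 2.
Byte at offset 11: 0xD7 = 11010111 → 2-byte char (#5). Advance 2.
Byte at offset 13: 0xD7 = 11010111 → 2-byte char (#6). Advance 2.
Byte at offset 15: 0xF0 = 11110000 → 4-byte char (#7). Advance 4.
Reached end at offset 19 after 7 code points.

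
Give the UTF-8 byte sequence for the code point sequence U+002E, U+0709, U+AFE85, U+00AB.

2E DC 89 F2 AF BA 85 C2 AB

U+002E: 1-byte form → 2E.
U+0709: 2-byte form → DC 89.
U+AFE85: 4-byte form → F2 AF BA 85.
U+00AB: 2-byte form → C2 AB.
Concatenated (9 bytes): 2E DC 89 F2 AF BA 85 C2 AB.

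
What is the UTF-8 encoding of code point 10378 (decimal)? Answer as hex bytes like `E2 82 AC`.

U+288A = 0x288A = 10378 decimal. In range U+0800–U+FFFF → 3-byte form: 1110xxxx 10xxxxxx 10xxxxxx.
Binary (16 bits): 0010100010001010.
Split 4+6+6: 0010 | 100010 | 001010.
Byte 1: 11100010 = 0xE2.
Byte 2: 10100010 = 0xA2.
Byte 3: 10001010 = 0x8A.

E2 A2 8A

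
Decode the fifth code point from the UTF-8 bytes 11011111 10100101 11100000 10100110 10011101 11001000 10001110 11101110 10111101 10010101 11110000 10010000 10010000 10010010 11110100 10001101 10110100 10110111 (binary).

Offset 0: leading byte 0xDF = 11011111 → 2-byte char #1 = DF A5.
Offset 2: leading byte 0xE0 = 11100000 → 3-byte char #2 = E0 A6 9D.
Offset 5: leading byte 0xC8 = 11001000 → 2-byte char #3 = C8 8E.
Offset 7: leading byte 0xEE = 11101110 → 3-byte char #4 = EE BD 95.
Offset 10: leading byte 0xF0 = 11110000 → 4-byte char #5 = F0 90 90 92.
Leading byte 0xF0 = 11110000 matches 11110xxx → 4-byte sequence.
Byte 1: 0xF0 = 11110000, payload 000 (3 bits).
Byte 2: 0x90 = 10010000 (10xxxxxx ✓), payload 010000.
Byte 3: 0x90 = 10010000 (10xxxxxx ✓), payload 010000.
Byte 4: 0x92 = 10010010 (10xxxxxx ✓), payload 010010.
Concatenate: 000010000010000010010 = 0x10412 (21 bits → U+10412).

U+10412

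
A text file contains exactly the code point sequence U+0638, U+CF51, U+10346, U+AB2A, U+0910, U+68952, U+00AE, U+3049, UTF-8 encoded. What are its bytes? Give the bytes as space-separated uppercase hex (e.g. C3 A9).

D8 B8 EC BD 91 F0 90 8D 86 EA AC AA E0 A4 90 F1 A8 A5 92 C2 AE E3 81 89

U+0638: 2-byte form → D8 B8.
U+CF51: 3-byte form → EC BD 91.
U+10346: 4-byte form → F0 90 8D 86.
U+AB2A: 3-byte form → EA AC AA.
U+0910: 3-byte form → E0 A4 90.
U+68952: 4-byte form → F1 A8 A5 92.
U+00AE: 2-byte form → C2 AE.
U+3049: 3-byte form → E3 81 89.
Concatenated (24 bytes): D8 B8 EC BD 91 F0 90 8D 86 EA AC AA E0 A4 90 F1 A8 A5 92 C2 AE E3 81 89.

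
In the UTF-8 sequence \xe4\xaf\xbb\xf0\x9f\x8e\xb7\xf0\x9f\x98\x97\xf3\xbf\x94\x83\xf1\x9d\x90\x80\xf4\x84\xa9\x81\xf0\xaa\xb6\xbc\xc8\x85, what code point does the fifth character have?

Offset 0: leading byte 0xE4 = 11100100 → 3-byte char #1 = E4 AF BB.
Offset 3: leading byte 0xF0 = 11110000 → 4-byte char #2 = F0 9F 8E B7.
Offset 7: leading byte 0xF0 = 11110000 → 4-byte char #3 = F0 9F 98 97.
Offset 11: leading byte 0xF3 = 11110011 → 4-byte char #4 = F3 BF 94 83.
Offset 15: leading byte 0xF1 = 11110001 → 4-byte char #5 = F1 9D 90 80.
Leading byte 0xF1 = 11110001 matches 11110xxx → 4-byte sequence.
Byte 1: 0xF1 = 11110001, payload 001 (3 bits).
Byte 2: 0x9D = 10011101 (10xxxxxx ✓), payload 011101.
Byte 3: 0x90 = 10010000 (10xxxxxx ✓), payload 010000.
Byte 4: 0x80 = 10000000 (10xxxxxx ✓), payload 000000.
Concatenate: 001011101010000000000 = 0x5D400 (21 bits → U+5D400).

U+5D400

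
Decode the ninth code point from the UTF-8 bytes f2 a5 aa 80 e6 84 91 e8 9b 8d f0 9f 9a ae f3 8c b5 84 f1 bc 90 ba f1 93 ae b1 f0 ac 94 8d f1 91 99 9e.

Offset 0: leading byte 0xF2 = 11110010 → 4-byte char #1 = F2 A5 AA 80.
Offset 4: leading byte 0xE6 = 11100110 → 3-byte char #2 = E6 84 91.
Offset 7: leading byte 0xE8 = 11101000 → 3-byte char #3 = E8 9B 8D.
Offset 10: leading byte 0xF0 = 11110000 → 4-byte char #4 = F0 9F 9A AE.
Offset 14: leading byte 0xF3 = 11110011 → 4-byte char #5 = F3 8C B5 84.
Offset 18: leading byte 0xF1 = 11110001 → 4-byte char #6 = F1 BC 90 BA.
Offset 22: leading byte 0xF1 = 11110001 → 4-byte char #7 = F1 93 AE B1.
Offset 26: leading byte 0xF0 = 11110000 → 4-byte char #8 = F0 AC 94 8D.
Offset 30: leading byte 0xF1 = 11110001 → 4-byte char #9 = F1 91 99 9E.
Leading byte 0xF1 = 11110001 matches 11110xxx → 4-byte sequence.
Byte 1: 0xF1 = 11110001, payload 001 (3 bits).
Byte 2: 0x91 = 10010001 (10xxxxxx ✓), payload 010001.
Byte 3: 0x99 = 10011001 (10xxxxxx ✓), payload 011001.
Byte 4: 0x9E = 10011110 (10xxxxxx ✓), payload 011110.
Concatenate: 001010001011001011110 = 0x5165E (21 bits → U+5165E).

U+5165E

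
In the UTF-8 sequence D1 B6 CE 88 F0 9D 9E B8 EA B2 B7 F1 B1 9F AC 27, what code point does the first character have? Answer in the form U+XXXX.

Offset 0: leading byte 0xD1 = 11010001 → 2-byte char #1 = D1 B6.
Leading byte 0xD1 = 11010001 matches 110xxxxx → 2-byte sequence.
Byte 1: 0xD1 = 11010001, payload 10001 (5 bits).
Byte 2: 0xB6 = 10110110 (10xxxxxx ✓), payload 110110.
Concatenate: 10001110110 = 0x476 (11 bits → U+0476).

U+0476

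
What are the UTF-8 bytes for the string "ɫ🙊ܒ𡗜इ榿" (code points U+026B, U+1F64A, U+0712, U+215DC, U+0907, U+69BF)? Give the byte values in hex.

C9 AB F0 9F 99 8A DC 92 F0 A1 97 9C E0 A4 87 E6 A6 BF

U+026B: 2-byte form → C9 AB.
U+1F64A: 4-byte form → F0 9F 99 8A.
U+0712: 2-byte form → DC 92.
U+215DC: 4-byte form → F0 A1 97 9C.
U+0907: 3-byte form → E0 A4 87.
U+69BF: 3-byte form → E6 A6 BF.
Concatenated (18 bytes): C9 AB F0 9F 99 8A DC 92 F0 A1 97 9C E0 A4 87 E6 A6 BF.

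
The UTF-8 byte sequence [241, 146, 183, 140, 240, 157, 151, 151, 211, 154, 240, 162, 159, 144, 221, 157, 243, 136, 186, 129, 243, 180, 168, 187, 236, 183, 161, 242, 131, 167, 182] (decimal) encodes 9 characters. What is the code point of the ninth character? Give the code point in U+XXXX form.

Offset 0: leading byte 0xF1 = 11110001 → 4-byte char #1 = F1 92 B7 8C.
Offset 4: leading byte 0xF0 = 11110000 → 4-byte char #2 = F0 9D 97 97.
Offset 8: leading byte 0xD3 = 11010011 → 2-byte char #3 = D3 9A.
Offset 10: leading byte 0xF0 = 11110000 → 4-byte char #4 = F0 A2 9F 90.
Offset 14: leading byte 0xDD = 11011101 → 2-byte char #5 = DD 9D.
Offset 16: leading byte 0xF3 = 11110011 → 4-byte char #6 = F3 88 BA 81.
Offset 20: leading byte 0xF3 = 11110011 → 4-byte char #7 = F3 B4 A8 BB.
Offset 24: leading byte 0xEC = 11101100 → 3-byte char #8 = EC B7 A1.
Offset 27: leading byte 0xF2 = 11110010 → 4-byte char #9 = F2 83 A7 B6.
Leading byte 0xF2 = 11110010 matches 11110xxx → 4-byte sequence.
Byte 1: 0xF2 = 11110010, payload 010 (3 bits).
Byte 2: 0x83 = 10000011 (10xxxxxx ✓), payload 000011.
Byte 3: 0xA7 = 10100111 (10xxxxxx ✓), payload 100111.
Byte 4: 0xB6 = 10110110 (10xxxxxx ✓), payload 110110.
Concatenate: 010000011100111110110 = 0x839F6 (21 bits → U+839F6).

U+839F6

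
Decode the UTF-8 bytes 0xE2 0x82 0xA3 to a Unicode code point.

Leading byte 0xE2 = 11100010 matches 1110xxxx → 3-byte sequence.
Byte 1: 0xE2 = 11100010, payload 0010 (4 bits).
Byte 2: 0x82 = 10000010 (10xxxxxx ✓), payload 000010.
Byte 3: 0xA3 = 10100011 (10xxxxxx ✓), payload 100011.
Concatenate: 0010000010100011 = 0x20A3 (16 bits → U+20A3).

U+20A3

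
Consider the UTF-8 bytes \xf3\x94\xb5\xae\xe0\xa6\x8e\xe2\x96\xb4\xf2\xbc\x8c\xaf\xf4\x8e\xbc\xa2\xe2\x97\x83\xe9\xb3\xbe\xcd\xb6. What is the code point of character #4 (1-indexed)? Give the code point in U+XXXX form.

U+BC32F

Offset 0: leading byte 0xF3 = 11110011 → 4-byte char #1 = F3 94 B5 AE.
Offset 4: leading byte 0xE0 = 11100000 → 3-byte char #2 = E0 A6 8E.
Offset 7: leading byte 0xE2 = 11100010 → 3-byte char #3 = E2 96 B4.
Offset 10: leading byte 0xF2 = 11110010 → 4-byte char #4 = F2 BC 8C AF.
Leading byte 0xF2 = 11110010 matches 11110xxx → 4-byte sequence.
Byte 1: 0xF2 = 11110010, payload 010 (3 bits).
Byte 2: 0xBC = 10111100 (10xxxxxx ✓), payload 111100.
Byte 3: 0x8C = 10001100 (10xxxxxx ✓), payload 001100.
Byte 4: 0xAF = 10101111 (10xxxxxx ✓), payload 101111.
Concatenate: 010111100001100101111 = 0xBC32F (21 bits → U+BC32F).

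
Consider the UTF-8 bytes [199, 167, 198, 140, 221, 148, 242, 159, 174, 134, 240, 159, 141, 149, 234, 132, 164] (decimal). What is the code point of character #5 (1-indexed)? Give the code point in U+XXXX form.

Offset 0: leading byte 0xC7 = 11000111 → 2-byte char #1 = C7 A7.
Offset 2: leading byte 0xC6 = 11000110 → 2-byte char #2 = C6 8C.
Offset 4: leading byte 0xDD = 11011101 → 2-byte char #3 = DD 94.
Offset 6: leading byte 0xF2 = 11110010 → 4-byte char #4 = F2 9F AE 86.
Offset 10: leading byte 0xF0 = 11110000 → 4-byte char #5 = F0 9F 8D 95.
Leading byte 0xF0 = 11110000 matches 11110xxx → 4-byte sequence.
Byte 1: 0xF0 = 11110000, payload 000 (3 bits).
Byte 2: 0x9F = 10011111 (10xxxxxx ✓), payload 011111.
Byte 3: 0x8D = 10001101 (10xxxxxx ✓), payload 001101.
Byte 4: 0x95 = 10010101 (10xxxxxx ✓), payload 010101.
Concatenate: 000011111001101010101 = 0x1F355 (21 bits → U+1F355).

U+1F355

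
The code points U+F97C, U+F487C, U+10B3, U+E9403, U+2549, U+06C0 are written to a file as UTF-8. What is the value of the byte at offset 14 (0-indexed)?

U+F97C → 3-byte form EF A5 BC at offsets 0–2.
U+F487C → 4-byte form F3 B4 A1 BC at offsets 3–6.
U+10B3 → 3-byte form E1 82 B3 at offsets 7–9.
U+E9403 → 4-byte form F3 A9 90 83 at offsets 10–13.
U+2549 → 3-byte form E2 95 89 at offsets 14–16.
Offset 14 falls in char 5's range; it's byte 1 of E2 95 89 = 0xE2.

0xE2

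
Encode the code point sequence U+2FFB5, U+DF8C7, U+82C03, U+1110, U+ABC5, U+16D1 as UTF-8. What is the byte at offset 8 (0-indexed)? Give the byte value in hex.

U+2FFB5 → 4-byte form F0 AF BE B5 at offsets 0–3.
U+DF8C7 → 4-byte form F3 9F A3 87 at offsets 4–7.
U+82C03 → 4-byte form F2 82 B0 83 at offsets 8–11.
Offset 8 falls in char 3's range; it's byte 1 of F2 82 B0 83 = 0xF2.

0xF2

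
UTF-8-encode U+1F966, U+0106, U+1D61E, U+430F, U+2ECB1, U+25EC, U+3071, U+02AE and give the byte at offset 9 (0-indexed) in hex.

0x9E

U+1F966 → 4-byte form F0 9F A5 A6 at offsets 0–3.
U+0106 → 2-byte form C4 86 at offsets 4–5.
U+1D61E → 4-byte form F0 9D 98 9E at offsets 6–9.
Offset 9 falls in char 3's range; it's byte 4 of F0 9D 98 9E = 0x9E.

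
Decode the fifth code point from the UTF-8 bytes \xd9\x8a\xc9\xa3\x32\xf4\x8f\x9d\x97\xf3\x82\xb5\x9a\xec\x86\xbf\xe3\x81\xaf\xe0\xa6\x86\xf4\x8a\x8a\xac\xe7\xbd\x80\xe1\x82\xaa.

U+C2D5A

Offset 0: leading byte 0xD9 = 11011001 → 2-byte char #1 = D9 8A.
Offset 2: leading byte 0xC9 = 11001001 → 2-byte char #2 = C9 A3.
Offset 4: leading byte 0x32 = 00110010 → 1-byte char #3 = 32.
Offset 5: leading byte 0xF4 = 11110100 → 4-byte char #4 = F4 8F 9D 97.
Offset 9: leading byte 0xF3 = 11110011 → 4-byte char #5 = F3 82 B5 9A.
Leading byte 0xF3 = 11110011 matches 11110xxx → 4-byte sequence.
Byte 1: 0xF3 = 11110011, payload 011 (3 bits).
Byte 2: 0x82 = 10000010 (10xxxxxx ✓), payload 000010.
Byte 3: 0xB5 = 10110101 (10xxxxxx ✓), payload 110101.
Byte 4: 0x9A = 10011010 (10xxxxxx ✓), payload 011010.
Concatenate: 011000010110101011010 = 0xC2D5A (21 bits → U+C2D5A).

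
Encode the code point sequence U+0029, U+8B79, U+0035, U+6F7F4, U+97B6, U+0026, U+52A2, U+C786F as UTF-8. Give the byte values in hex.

29 E8 AD B9 35 F1 AF 9F B4 E9 9E B6 26 E5 8A A2 F3 87 A1 AF

U+0029: 1-byte form → 29.
U+8B79: 3-byte form → E8 AD B9.
U+0035: 1-byte form → 35.
U+6F7F4: 4-byte form → F1 AF 9F B4.
U+97B6: 3-byte form → E9 9E B6.
U+0026: 1-byte form → 26.
U+52A2: 3-byte form → E5 8A A2.
U+C786F: 4-byte form → F3 87 A1 AF.
Concatenated (20 bytes): 29 E8 AD B9 35 F1 AF 9F B4 E9 9E B6 26 E5 8A A2 F3 87 A1 AF.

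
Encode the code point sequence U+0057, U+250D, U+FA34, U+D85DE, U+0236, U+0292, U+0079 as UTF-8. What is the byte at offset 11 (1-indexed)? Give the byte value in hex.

0x9E

1-indexed offset 11 is 0-indexed offset 10.
U+0057 → 1-byte form 57 at offsets 0–0.
U+250D → 3-byte form E2 94 8D at offsets 1–3.
U+FA34 → 3-byte form EF A8 B4 at offsets 4–6.
U+D85DE → 4-byte form F3 98 97 9E at offsets 7–10.
Offset 10 falls in char 4's range; it's byte 4 of F3 98 97 9E = 0x9E.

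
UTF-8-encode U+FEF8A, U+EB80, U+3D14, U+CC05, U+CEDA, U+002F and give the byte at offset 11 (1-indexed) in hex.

0xEC

1-indexed offset 11 is 0-indexed offset 10.
U+FEF8A → 4-byte form F3 BE BE 8A at offsets 0–3.
U+EB80 → 3-byte form EE AE 80 at offsets 4–6.
U+3D14 → 3-byte form E3 B4 94 at offsets 7–9.
U+CC05 → 3-byte form EC B0 85 at offsets 10–12.
Offset 10 falls in char 4's range; it's byte 1 of EC B0 85 = 0xEC.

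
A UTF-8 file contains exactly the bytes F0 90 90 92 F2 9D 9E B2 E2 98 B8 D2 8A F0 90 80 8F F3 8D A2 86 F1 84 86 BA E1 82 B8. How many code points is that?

Byte at offset 0: 0xF0 = 11110000 → 4-byte char (#1). Advance 4.
Byte at offset 4: 0xF2 = 11110010 → 4-byte char (#2). Advance 4.
Byte at offset 8: 0xE2 = 11100010 → 3-byte char (#3). Advance 3.
Byte at offset 11: 0xD2 = 11010010 → 2-byte char (#4). Advance 2.
Byte at offset 13: 0xF0 = 11110000 → 4-byte char (#5). Advance 4.
Byte at offset 17: 0xF3 = 11110011 → 4-byte char (#6). Advance 4.
Byte at offset 21: 0xF1 = 11110001 → 4-byte char (#7). Advance 4.
Byte at offset 25: 0xE1 = 11100001 → 3-byte char (#8). Advance 3.
Reached end at offset 28 after 8 code points.

8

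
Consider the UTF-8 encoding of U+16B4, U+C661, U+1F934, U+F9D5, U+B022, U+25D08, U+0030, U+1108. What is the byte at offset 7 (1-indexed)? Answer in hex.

1-indexed offset 7 is 0-indexed offset 6.
U+16B4 → 3-byte form E1 9A B4 at offsets 0–2.
U+C661 → 3-byte form EC 99 A1 at offsets 3–5.
U+1F934 → 4-byte form F0 9F A4 B4 at offsets 6–9.
Offset 6 falls in char 3's range; it's byte 1 of F0 9F A4 B4 = 0xF0.

0xF0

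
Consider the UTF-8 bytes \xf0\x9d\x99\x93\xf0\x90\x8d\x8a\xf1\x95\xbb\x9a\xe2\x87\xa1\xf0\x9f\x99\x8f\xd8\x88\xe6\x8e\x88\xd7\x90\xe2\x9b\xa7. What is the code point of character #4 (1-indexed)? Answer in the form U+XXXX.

U+21E1

Offset 0: leading byte 0xF0 = 11110000 → 4-byte char #1 = F0 9D 99 93.
Offset 4: leading byte 0xF0 = 11110000 → 4-byte char #2 = F0 90 8D 8A.
Offset 8: leading byte 0xF1 = 11110001 → 4-byte char #3 = F1 95 BB 9A.
Offset 12: leading byte 0xE2 = 11100010 → 3-byte char #4 = E2 87 A1.
Leading byte 0xE2 = 11100010 matches 1110xxxx → 3-byte sequence.
Byte 1: 0xE2 = 11100010, payload 0010 (4 bits).
Byte 2: 0x87 = 10000111 (10xxxxxx ✓), payload 000111.
Byte 3: 0xA1 = 10100001 (10xxxxxx ✓), payload 100001.
Concatenate: 0010000111100001 = 0x21E1 (16 bits → U+21E1).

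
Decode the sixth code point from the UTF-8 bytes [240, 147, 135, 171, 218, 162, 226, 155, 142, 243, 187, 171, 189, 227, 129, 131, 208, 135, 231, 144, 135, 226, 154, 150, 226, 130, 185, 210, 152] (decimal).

U+0407

Offset 0: leading byte 0xF0 = 11110000 → 4-byte char #1 = F0 93 87 AB.
Offset 4: leading byte 0xDA = 11011010 → 2-byte char #2 = DA A2.
Offset 6: leading byte 0xE2 = 11100010 → 3-byte char #3 = E2 9B 8E.
Offset 9: leading byte 0xF3 = 11110011 → 4-byte char #4 = F3 BB AB BD.
Offset 13: leading byte 0xE3 = 11100011 → 3-byte char #5 = E3 81 83.
Offset 16: leading byte 0xD0 = 11010000 → 2-byte char #6 = D0 87.
Leading byte 0xD0 = 11010000 matches 110xxxxx → 2-byte sequence.
Byte 1: 0xD0 = 11010000, payload 10000 (5 bits).
Byte 2: 0x87 = 10000111 (10xxxxxx ✓), payload 000111.
Concatenate: 10000000111 = 0x407 (11 bits → U+0407).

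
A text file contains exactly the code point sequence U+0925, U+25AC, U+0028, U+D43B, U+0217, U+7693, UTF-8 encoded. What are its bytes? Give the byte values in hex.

E0 A4 A5 E2 96 AC 28 ED 90 BB C8 97 E7 9A 93

U+0925: 3-byte form → E0 A4 A5.
U+25AC: 3-byte form → E2 96 AC.
U+0028: 1-byte form → 28.
U+D43B: 3-byte form → ED 90 BB.
U+0217: 2-byte form → C8 97.
U+7693: 3-byte form → E7 9A 93.
Concatenated (15 bytes): E0 A4 A5 E2 96 AC 28 ED 90 BB C8 97 E7 9A 93.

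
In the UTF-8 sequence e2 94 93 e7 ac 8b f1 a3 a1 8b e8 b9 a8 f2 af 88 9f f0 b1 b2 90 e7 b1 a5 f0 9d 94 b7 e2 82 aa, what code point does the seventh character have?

Offset 0: leading byte 0xE2 = 11100010 → 3-byte char #1 = E2 94 93.
Offset 3: leading byte 0xE7 = 11100111 → 3-byte char #2 = E7 AC 8B.
Offset 6: leading byte 0xF1 = 11110001 → 4-byte char #3 = F1 A3 A1 8B.
Offset 10: leading byte 0xE8 = 11101000 → 3-byte char #4 = E8 B9 A8.
Offset 13: leading byte 0xF2 = 11110010 → 4-byte char #5 = F2 AF 88 9F.
Offset 17: leading byte 0xF0 = 11110000 → 4-byte char #6 = F0 B1 B2 90.
Offset 21: leading byte 0xE7 = 11100111 → 3-byte char #7 = E7 B1 A5.
Leading byte 0xE7 = 11100111 matches 1110xxxx → 3-byte sequence.
Byte 1: 0xE7 = 11100111, payload 0111 (4 bits).
Byte 2: 0xB1 = 10110001 (10xxxxxx ✓), payload 110001.
Byte 3: 0xA5 = 10100101 (10xxxxxx ✓), payload 100101.
Concatenate: 0111110001100101 = 0x7C65 (16 bits → U+7C65).

U+7C65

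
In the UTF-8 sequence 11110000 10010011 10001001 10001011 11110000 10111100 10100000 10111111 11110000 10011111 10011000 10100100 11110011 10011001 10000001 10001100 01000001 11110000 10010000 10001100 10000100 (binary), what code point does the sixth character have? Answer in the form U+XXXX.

Offset 0: leading byte 0xF0 = 11110000 → 4-byte char #1 = F0 93 89 8B.
Offset 4: leading byte 0xF0 = 11110000 → 4-byte char #2 = F0 BC A0 BF.
Offset 8: leading byte 0xF0 = 11110000 → 4-byte char #3 = F0 9F 98 A4.
Offset 12: leading byte 0xF3 = 11110011 → 4-byte char #4 = F3 99 81 8C.
Offset 16: leading byte 0x41 = 01000001 → 1-byte char #5 = 41.
Offset 17: leading byte 0xF0 = 11110000 → 4-byte char #6 = F0 90 8C 84.
Leading byte 0xF0 = 11110000 matches 11110xxx → 4-byte sequence.
Byte 1: 0xF0 = 11110000, payload 000 (3 bits).
Byte 2: 0x90 = 10010000 (10xxxxxx ✓), payload 010000.
Byte 3: 0x8C = 10001100 (10xxxxxx ✓), payload 001100.
Byte 4: 0x84 = 10000100 (10xxxxxx ✓), payload 000100.
Concatenate: 000010000001100000100 = 0x10304 (21 bits → U+10304).

U+10304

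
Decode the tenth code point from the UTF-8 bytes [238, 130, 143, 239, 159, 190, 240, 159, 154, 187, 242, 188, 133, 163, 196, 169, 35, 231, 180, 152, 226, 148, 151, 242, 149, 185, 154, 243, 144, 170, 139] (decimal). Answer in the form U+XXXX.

Offset 0: leading byte 0xEE = 11101110 → 3-byte char #1 = EE 82 8F.
Offset 3: leading byte 0xEF = 11101111 → 3-byte char #2 = EF 9F BE.
Offset 6: leading byte 0xF0 = 11110000 → 4-byte char #3 = F0 9F 9A BB.
Offset 10: leading byte 0xF2 = 11110010 → 4-byte char #4 = F2 BC 85 A3.
Offset 14: leading byte 0xC4 = 11000100 → 2-byte char #5 = C4 A9.
Offset 16: leading byte 0x23 = 00100011 → 1-byte char #6 = 23.
Offset 17: leading byte 0xE7 = 11100111 → 3-byte char #7 = E7 B4 98.
Offset 20: leading byte 0xE2 = 11100010 → 3-byte char #8 = E2 94 97.
Offset 23: leading byte 0xF2 = 11110010 → 4-byte char #9 = F2 95 B9 9A.
Offset 27: leading byte 0xF3 = 11110011 → 4-byte char #10 = F3 90 AA 8B.
Leading byte 0xF3 = 11110011 matches 11110xxx → 4-byte sequence.
Byte 1: 0xF3 = 11110011, payload 011 (3 bits).
Byte 2: 0x90 = 10010000 (10xxxxxx ✓), payload 010000.
Byte 3: 0xAA = 10101010 (10xxxxxx ✓), payload 101010.
Byte 4: 0x8B = 10001011 (10xxxxxx ✓), payload 001011.
Concatenate: 011010000101010001011 = 0xD0A8B (21 bits → U+D0A8B).

U+D0A8B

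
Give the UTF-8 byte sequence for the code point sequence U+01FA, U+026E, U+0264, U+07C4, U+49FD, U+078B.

C7 BA C9 AE C9 A4 DF 84 E4 A7 BD DE 8B

U+01FA: 2-byte form → C7 BA.
U+026E: 2-byte form → C9 AE.
U+0264: 2-byte form → C9 A4.
U+07C4: 2-byte form → DF 84.
U+49FD: 3-byte form → E4 A7 BD.
U+078B: 2-byte form → DE 8B.
Concatenated (13 bytes): C7 BA C9 AE C9 A4 DF 84 E4 A7 BD DE 8B.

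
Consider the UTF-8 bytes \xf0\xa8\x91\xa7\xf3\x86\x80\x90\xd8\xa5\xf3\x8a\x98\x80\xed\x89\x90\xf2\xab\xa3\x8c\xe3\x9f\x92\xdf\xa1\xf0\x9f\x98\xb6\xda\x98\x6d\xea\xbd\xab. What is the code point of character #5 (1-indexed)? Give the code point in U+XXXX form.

U+D250

Offset 0: leading byte 0xF0 = 11110000 → 4-byte char #1 = F0 A8 91 A7.
Offset 4: leading byte 0xF3 = 11110011 → 4-byte char #2 = F3 86 80 90.
Offset 8: leading byte 0xD8 = 11011000 → 2-byte char #3 = D8 A5.
Offset 10: leading byte 0xF3 = 11110011 → 4-byte char #4 = F3 8A 98 80.
Offset 14: leading byte 0xED = 11101101 → 3-byte char #5 = ED 89 90.
Leading byte 0xED = 11101101 matches 1110xxxx → 3-byte sequence.
Byte 1: 0xED = 11101101, payload 1101 (4 bits).
Byte 2: 0x89 = 10001001 (10xxxxxx ✓), payload 001001.
Byte 3: 0x90 = 10010000 (10xxxxxx ✓), payload 010000.
Concatenate: 1101001001010000 = 0xD250 (16 bits → U+D250).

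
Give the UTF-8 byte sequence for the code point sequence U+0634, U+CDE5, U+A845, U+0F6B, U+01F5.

U+0634: 2-byte form → D8 B4.
U+CDE5: 3-byte form → EC B7 A5.
U+A845: 3-byte form → EA A1 85.
U+0F6B: 3-byte form → E0 BD AB.
U+01F5: 2-byte form → C7 B5.
Concatenated (13 bytes): D8 B4 EC B7 A5 EA A1 85 E0 BD AB C7 B5.

D8 B4 EC B7 A5 EA A1 85 E0 BD AB C7 B5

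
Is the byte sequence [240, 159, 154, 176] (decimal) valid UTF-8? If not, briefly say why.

valid

Leading byte 0xF0 = 11110000 → 4-byte form.
Continuation bytes 0x9F=10011111, 0x9A=10011010, 0xB0=10110000 all match 10xxxxxx.
Decoded value 0x1F6B0 is ≥ 0x10000 (shortest form) and not a surrogate.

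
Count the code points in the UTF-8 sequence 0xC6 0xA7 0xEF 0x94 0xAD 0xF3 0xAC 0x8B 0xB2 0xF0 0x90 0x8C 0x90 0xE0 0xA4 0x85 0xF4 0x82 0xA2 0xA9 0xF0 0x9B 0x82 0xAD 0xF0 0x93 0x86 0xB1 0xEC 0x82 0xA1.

Byte at offset 0: 0xC6 = 11000110 → 2-byte char (#1). Advance 2.
Byte at offset 2: 0xEF = 11101111 → 3-byte char (#2). Advance 3.
Byte at offset 5: 0xF3 = 11110011 → 4-byte char (#3). Advance 4.
Byte at offset 9: 0xF0 = 11110000 → 4-byte char (#4). Advance 4.
Byte at offset 13: 0xE0 = 11100000 → 3-byte char (#5). Advance 3.
Byte at offset 16: 0xF4 = 11110100 → 4-byte char (#6). Advance 4.
Byte at offset 20: 0xF0 = 11110000 → 4-byte char (#7). Advance 4.
Byte at offset 24: 0xF0 = 11110000 → 4-byte char (#8). Advance 4.
Byte at offset 28: 0xEC = 11101100 → 3-byte char (#9). Advance 3.
Reached end at offset 31 after 9 code points.

9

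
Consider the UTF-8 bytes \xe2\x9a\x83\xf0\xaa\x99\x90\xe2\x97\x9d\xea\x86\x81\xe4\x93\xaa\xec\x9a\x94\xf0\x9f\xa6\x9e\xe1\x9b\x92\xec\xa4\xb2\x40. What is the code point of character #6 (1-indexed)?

U+C694

Offset 0: leading byte 0xE2 = 11100010 → 3-byte char #1 = E2 9A 83.
Offset 3: leading byte 0xF0 = 11110000 → 4-byte char #2 = F0 AA 99 90.
Offset 7: leading byte 0xE2 = 11100010 → 3-byte char #3 = E2 97 9D.
Offset 10: leading byte 0xEA = 11101010 → 3-byte char #4 = EA 86 81.
Offset 13: leading byte 0xE4 = 11100100 → 3-byte char #5 = E4 93 AA.
Offset 16: leading byte 0xEC = 11101100 → 3-byte char #6 = EC 9A 94.
Leading byte 0xEC = 11101100 matches 1110xxxx → 3-byte sequence.
Byte 1: 0xEC = 11101100, payload 1100 (4 bits).
Byte 2: 0x9A = 10011010 (10xxxxxx ✓), payload 011010.
Byte 3: 0x94 = 10010100 (10xxxxxx ✓), payload 010100.
Concatenate: 1100011010010100 = 0xC694 (16 bits → U+C694).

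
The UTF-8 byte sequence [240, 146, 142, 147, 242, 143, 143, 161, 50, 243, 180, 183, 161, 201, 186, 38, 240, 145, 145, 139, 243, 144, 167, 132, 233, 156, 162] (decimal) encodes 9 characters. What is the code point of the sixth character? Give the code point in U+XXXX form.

Offset 0: leading byte 0xF0 = 11110000 → 4-byte char #1 = F0 92 8E 93.
Offset 4: leading byte 0xF2 = 11110010 → 4-byte char #2 = F2 8F 8F A1.
Offset 8: leading byte 0x32 = 00110010 → 1-byte char #3 = 32.
Offset 9: leading byte 0xF3 = 11110011 → 4-byte char #4 = F3 B4 B7 A1.
Offset 13: leading byte 0xC9 = 11001001 → 2-byte char #5 = C9 BA.
Offset 15: leading byte 0x26 = 00100110 → 1-byte char #6 = 26.
Leading byte 0x26 = 00100110 matches 0xxxxxxx → 1-byte sequence.
Byte 1: 0x26 = 00100110, payload 0100110 (7 bits).
Concatenate: 0100110 = 0x26 (7 bits → U+0026).

U+0026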